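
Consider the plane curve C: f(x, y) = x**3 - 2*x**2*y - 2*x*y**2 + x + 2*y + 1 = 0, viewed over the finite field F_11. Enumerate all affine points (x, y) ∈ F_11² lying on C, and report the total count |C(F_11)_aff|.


Affine F_11-points: {(0, 5), (2, 0), (2, 4), (5, 6), (5, 9), (9, 1), (9, 6)}; count = 7.

For each of the 121 pairs (x, y) ∈ F_11², evaluate f(x, y) mod 11. Record the zeros.
  x = 0: [0↦1, 1↦3, 2↦5, 3↦7, 4↦9, 5↦0, 6↦2, 7↦4, 8↦6, 9↦8, 10↦10]  zeros at y ∈ {5}
  x = 1: [0↦3, 1↦1, 2↦6, 3↦7, 4↦4, 5↦8, 6↦8, 7↦4, 8↦7, 9↦6, 10↦1]  zeros at y ∈ ∅
  x = 2: [0↦0, 1↦1, 2↦5, 3↦1, 4↦0, 5↦2, 6↦7, 7↦4, 8↦4, 9↦7, 10↦2]  zeros at y ∈ {0, 4}
  x = 3: [0↦9, 1↦9, 2↦8, 3↦6, 4↦3, 5↦10, 6↦5, 7↦10, 8↦3, 9↦6, 10↦8]  zeros at y ∈ ∅
  x = 4: [0↦3, 1↦9, 2↦10, 3↦6, 4↦8, 5↦5, 6↦8, 7↦6, 8↦10, 9↦9, 10↦3]  zeros at y ∈ ∅
  x = 5: [0↦10, 1↦7, 2↦6, 3↦7, 4↦10, 5↦4, 6↦0, 7↦9, 8↦9, 9↦0, 10↦4]  zeros at y ∈ {6, 9}
  x = 6: [0↦3, 1↦9, 2↦2, 3↦4, 4↦4, 5↦2, 6↦9, 7↦3, 8↦6, 9↦7, 10↦6]  zeros at y ∈ ∅
  x = 7: [0↦10, 1↦10, 2↦4, 3↦3, 4↦7, 5↦5, 6↦8, 7↦5, 8↦7, 9↦3, 10↦4]  zeros at y ∈ ∅
  x = 8: [0↦4, 1↦5, 2↦7, 3↦10, 4↦3, 5↦8, 6↦3, 7↦10, 8↦7, 9↦5, 10↦4]  zeros at y ∈ ∅
  x = 9: [0↦2, 1↦0, 2↦6, 3↦9, 4↦9, 5↦6, 6↦0, 7↦2, 8↦1, 9↦8, 10↦1]  zeros at y ∈ {1, 6}
  x = 10: [0↦10, 1↦1, 2↦7, 3↦6, 4↦9, 5↦5, 6↦5, 7↦9, 8↦6, 9↦7, 10↦1]  zeros at y ∈ ∅
Collecting zeros: affine points = {(0, 5), (2, 0), (2, 4), (5, 6), (5, 9), (9, 1), (9, 6)}.
Total count |C(F_11)_aff| = 7.


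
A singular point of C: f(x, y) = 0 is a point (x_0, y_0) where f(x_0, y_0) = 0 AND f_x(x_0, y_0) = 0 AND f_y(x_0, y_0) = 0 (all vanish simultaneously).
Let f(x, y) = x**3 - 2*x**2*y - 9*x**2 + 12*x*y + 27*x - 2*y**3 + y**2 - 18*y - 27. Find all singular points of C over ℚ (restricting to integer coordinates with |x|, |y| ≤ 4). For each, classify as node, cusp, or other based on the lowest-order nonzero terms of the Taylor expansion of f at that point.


Singular points: {(3, 0)}; classification: cusp.

Compute partial derivatives:
  f_x = 3*x**2 - 4*x*y - 18*x + 12*y + 27.
  f_y = -2*x**2 + 12*x - 6*y**2 + 2*y - 18.
Scan x_0 ∈ {−4, ..., 4}. For each x_0, f_y(x_0, y) is a polynomial in y; find its integer roots y ∈ {−4, ..., 4}, then test f_x and f at those candidates.
  x = -4: f_y(-4, y) = -6*y**2 + 2*y - 98; no integer root y with |y| ≤ 4.
  x = -3: f_y(-3, y) = -6*y**2 + 2*y - 72; no integer root y with |y| ≤ 4.
  x = -2: f_y(-2, y) = -6*y**2 + 2*y - 50; no integer root y with |y| ≤ 4.
  x = -1: f_y(-1, y) = -6*y**2 + 2*y - 32; no integer root y with |y| ≤ 4.
  x = 0: f_y(0, y) = -6*y**2 + 2*y - 18; no integer root y with |y| ≤ 4.
  x = 1: f_y(1, y) = -6*y**2 + 2*y - 8; no integer root y with |y| ≤ 4.
  x = 2: f_y(2, y) = -6*y**2 + 2*y - 2; no integer root y with |y| ≤ 4.
  x = 3: f_y(3, y) = -6*y**2 + 2*y; vanishes at y ∈ {0}. (3, 0): f_x = 0, f = 0 — SINGULAR.
  x = 4: f_y(4, y) = -6*y**2 + 2*y - 2; no integer root y with |y| ≤ 4.
Only singular point on the grid: (3, 0).
Classify: substitute x = 3 + u, y = 0 + v and expand: f = u**3 - 2*u**2*v - 2*v**3 + v**2.
No constant or linear terms (consistent with a singular point). Quadratic part: v**2. Cubic part: u**3 - 2*u**2*v - 2*v**3.
The quadratic part v**2 is a perfect square, so there is a single (double) tangent line v = 0, i.e. y = 0. Restricting the cubic part to that line (v = 0) leaves u**3 ≠ 0, so f is not divisible by v and the branch is v² ≈ -u**3 to lowest order — this is a cusp.
Classification: cusp.


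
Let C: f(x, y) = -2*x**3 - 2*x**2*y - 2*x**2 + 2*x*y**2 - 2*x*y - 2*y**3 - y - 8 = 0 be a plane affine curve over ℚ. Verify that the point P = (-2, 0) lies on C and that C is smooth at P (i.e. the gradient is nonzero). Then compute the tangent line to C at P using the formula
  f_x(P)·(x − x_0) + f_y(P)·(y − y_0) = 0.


Tangent line at P: -16*x - 5*y - 32 = 0.

Step 1: f(-2, 0) = 0, so P lies on C.
Step 2: partial derivatives
  f_x(x, y) = -6*x**2 - 4*x*y - 4*x + 2*y**2 - 2*y, f_y(x, y) = -2*x**2 + 4*x*y - 2*x - 6*y**2 - 1.
  f_x(P) = -16, f_y(P) = -5 (gradient nonzero, so P is smooth).
Step 3: tangent line at P: -16·(x − -2) + -5·(y − 0) = 0.
Expanding: -16*x - 5*y - 32 = 0.


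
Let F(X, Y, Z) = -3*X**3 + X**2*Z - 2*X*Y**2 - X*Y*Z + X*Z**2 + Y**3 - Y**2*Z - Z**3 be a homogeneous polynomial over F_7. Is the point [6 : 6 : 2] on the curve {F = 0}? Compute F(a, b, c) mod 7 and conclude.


F(6,6,2) ≡ 4 (mod 7); P is NOT on the curve.

Evaluate F(6, 6, 2) term-by-term (mod 7).
  -3*X**3 ↦ -3·216·1·1 = -648
  X**2*Z ↦ 1·36·1·2 = 72
  -2*X*Y**2 ↦ -2·6·36·1 = -432
  -X*Y*Z ↦ -1·6·6·2 = -72
  X*Z**2 ↦ 1·6·1·4 = 24
  Y**3 ↦ 1·1·216·1 = 216
  -Y**2*Z ↦ -1·1·36·2 = -72
  -Z**3 ↦ -1·1·1·8 = -8
Sum: F(6, 6, 2) = (-648) + (72) + (-432) + (-72) + (24) + (216) + (-72) + (-8) = -920.
Reducing mod 7: -920 ≡ 4 (mod 7).
Since F(a, b, c) ≡ 4 ≠ 0 (mod 7), P does NOT lie on the curve.


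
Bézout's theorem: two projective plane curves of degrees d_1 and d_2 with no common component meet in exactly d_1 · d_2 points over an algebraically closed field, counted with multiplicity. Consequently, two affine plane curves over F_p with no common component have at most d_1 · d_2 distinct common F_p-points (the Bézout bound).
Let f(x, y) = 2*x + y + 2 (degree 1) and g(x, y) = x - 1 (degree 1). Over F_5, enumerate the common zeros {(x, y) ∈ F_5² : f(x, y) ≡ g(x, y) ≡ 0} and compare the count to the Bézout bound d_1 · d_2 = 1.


Common zeros: {(1, 1)}; count = 1; Bézout bound = 1.

deg(f) = 1, deg(g) = 1, so Bézout bound = 1.
Scan x ∈ F_5. For each x, list the y ∈ F_5 with f(x, y) ≡ 0 and those with g(x, y) ≡ 0 (mod 5); the common zeros in that column are the intersection.
  x = 0: f ≡ 0 at y ∈ {3}; g ≡ 0 at y ∈ ∅; common: ∅.
  x = 1: f ≡ 0 at y ∈ {1}; g ≡ 0 at y ∈ {0, 1, 2, 3, 4}; common: {1}.
  x = 2: f ≡ 0 at y ∈ {4}; g ≡ 0 at y ∈ ∅; common: ∅.
  x = 3: f ≡ 0 at y ∈ {2}; g ≡ 0 at y ∈ ∅; common: ∅.
  x = 4: f ≡ 0 at y ∈ {0}; g ≡ 0 at y ∈ ∅; common: ∅.
Collecting: common zeros = {(1, 1)}, so the count is 1.
Comparison with the Bézout bound: 1 ≤ 1 = deg(f)·deg(g), as expected for curves with no common component (the bound is attained).


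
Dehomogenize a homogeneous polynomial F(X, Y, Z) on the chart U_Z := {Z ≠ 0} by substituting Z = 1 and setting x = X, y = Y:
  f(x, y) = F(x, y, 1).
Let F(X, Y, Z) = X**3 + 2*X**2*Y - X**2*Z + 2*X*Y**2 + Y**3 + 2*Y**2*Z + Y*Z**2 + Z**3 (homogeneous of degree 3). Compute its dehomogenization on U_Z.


f(x, y) = x**3 + 2*x**2*y - x**2 + 2*x*y**2 + y**3 + 2*y**2 + y + 1

On U_Z we set Z = 1. Each monomial c·X^i·Y^j·Z^k in F becomes c·x^i·y^j·1^k = c·x^i·y^j.
Substituting Z = 1: F(X, Y, 1) = x**3 + 2*x**2*y - x**2 + 2*x*y**2 + y**3 + 2*y**2 + y + 1.
Note: deg(f) ≤ deg(F) = 3; strict inequality happens when F is divisible by Z (lost terms).


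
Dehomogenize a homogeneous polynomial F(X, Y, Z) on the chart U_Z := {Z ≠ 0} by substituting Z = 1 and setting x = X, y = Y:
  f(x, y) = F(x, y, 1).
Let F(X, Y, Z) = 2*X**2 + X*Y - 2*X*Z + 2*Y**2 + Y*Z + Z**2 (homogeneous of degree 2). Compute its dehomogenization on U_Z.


f(x, y) = 2*x**2 + x*y - 2*x + 2*y**2 + y + 1

On U_Z we set Z = 1. Each monomial c·X^i·Y^j·Z^k in F becomes c·x^i·y^j·1^k = c·x^i·y^j.
Substituting Z = 1: F(X, Y, 1) = 2*x**2 + x*y - 2*x + 2*y**2 + y + 1.
Note: deg(f) ≤ deg(F) = 2; strict inequality happens when F is divisible by Z (lost terms).


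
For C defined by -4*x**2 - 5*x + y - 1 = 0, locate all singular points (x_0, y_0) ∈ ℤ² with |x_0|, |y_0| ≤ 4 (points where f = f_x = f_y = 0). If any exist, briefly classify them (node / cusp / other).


No singular points in the scanned grid; C is smooth there.

Compute partial derivatives:
  f_x = -8*x - 5.
  f_y = 1.
f_y = 1 is a nonzero constant, so f_y never vanishes: no point (x, y) can satisfy f = f_x = f_y = 0. In particular no (x, y) ∈ {−4, ..., 4}² is singular; the curve is smooth.


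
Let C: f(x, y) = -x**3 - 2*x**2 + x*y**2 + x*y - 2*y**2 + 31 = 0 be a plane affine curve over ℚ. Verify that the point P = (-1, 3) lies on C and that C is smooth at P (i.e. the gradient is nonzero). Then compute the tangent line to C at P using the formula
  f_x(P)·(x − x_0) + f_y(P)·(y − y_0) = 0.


Tangent line at P: 13*x - 19*y + 70 = 0.

Step 1: f(-1, 3) = 0, so P lies on C.
Step 2: partial derivatives
  f_x(x, y) = -3*x**2 - 4*x + y**2 + y, f_y(x, y) = 2*x*y + x - 4*y.
  f_x(P) = 13, f_y(P) = -19 (gradient nonzero, so P is smooth).
Step 3: tangent line at P: 13·(x − -1) + -19·(y − 3) = 0.
Expanding: 13*x - 19*y + 70 = 0.


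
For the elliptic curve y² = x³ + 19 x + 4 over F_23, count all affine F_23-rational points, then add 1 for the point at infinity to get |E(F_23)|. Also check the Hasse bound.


Affine points = {(0, 2), (0, 21), (1, 1), (1, 22), (2, 2), (2, 21), (4, 11), (4, 12), (6, 9), (6, 14), (8, 1), (8, 22), (11, 7), (11, 16), (14, 1), (14, 22), (19, 5), (19, 18), (20, 9), (20, 14), (21, 2), (21, 21)}; affine count = 22; |E(F_23)| = 23.

Discriminant check: Δ ∝ 4a³ + 27b² = 4·19³ + 27·4² = 4·6859 + 27·16 ≡ 15 (mod 23). Nonzero ⇒ E is nonsingular.
For each x ∈ F_23, compute rhs = x³ + 19·x + 4 mod 23, then count y ∈ F_23 with y² ≡ rhs.
  x = 0: rhs = 4, matching y values: 2, 21 (2 points).
  x = 1: rhs = 1, matching y values: 1, 22 (2 points).
  x = 2: rhs = 4, matching y values: 2, 21 (2 points).
  x = 3: rhs = 19, matching y values: none (0 points).
  x = 4: rhs = 6, matching y values: 11, 12 (2 points).
  x = 5: rhs = 17, matching y values: none (0 points).
  x = 6: rhs = 12, matching y values: 9, 14 (2 points).
  x = 7: rhs = 20, matching y values: none (0 points).
  x = 8: rhs = 1, matching y values: 1, 22 (2 points).
  x = 9: rhs = 7, matching y values: none (0 points).
  x = 10: rhs = 21, matching y values: none (0 points).
  x = 11: rhs = 3, matching y values: 7, 16 (2 points).
  x = 12: rhs = 5, matching y values: none (0 points).
  x = 13: rhs = 10, matching y values: none (0 points).
  x = 14: rhs = 1, matching y values: 1, 22 (2 points).
  x = 15: rhs = 7, matching y values: none (0 points).
  x = 16: rhs = 11, matching y values: none (0 points).
  x = 17: rhs = 19, matching y values: none (0 points).
  x = 18: rhs = 14, matching y values: none (0 points).
  x = 19: rhs = 2, matching y values: 5, 18 (2 points).
  x = 20: rhs = 12, matching y values: 9, 14 (2 points).
  x = 21: rhs = 4, matching y values: 2, 21 (2 points).
  x = 22: rhs = 7, matching y values: none (0 points).
Total affine count: 22.
Full point count |E(F_23)| = 22 + 1 = 23.
Hasse bound: |23 − (23+1)| = |-1| = 1 ≤ 2√23 ≈ 9.5917 ✓.


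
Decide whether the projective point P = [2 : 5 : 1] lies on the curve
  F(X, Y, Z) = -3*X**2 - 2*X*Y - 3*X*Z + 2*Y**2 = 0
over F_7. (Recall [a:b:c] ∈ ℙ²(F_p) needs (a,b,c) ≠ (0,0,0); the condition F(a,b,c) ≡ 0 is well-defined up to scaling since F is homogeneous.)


F(2,5,1) ≡ 5 (mod 7); P is NOT on the curve.

Evaluate F(2, 5, 1) term-by-term (mod 7).
  -3*X**2 ↦ -3·4·1·1 = -12
  -2*X*Y ↦ -2·2·5·1 = -20
  -3*X*Z ↦ -3·2·1·1 = -6
  2*Y**2 ↦ 2·1·25·1 = 50
Sum: F(2, 5, 1) = (-12) + (-20) + (-6) + (50) = 12.
Reducing mod 7: 12 ≡ 5 (mod 7).
Since F(a, b, c) ≡ 5 ≠ 0 (mod 7), P does NOT lie on the curve.


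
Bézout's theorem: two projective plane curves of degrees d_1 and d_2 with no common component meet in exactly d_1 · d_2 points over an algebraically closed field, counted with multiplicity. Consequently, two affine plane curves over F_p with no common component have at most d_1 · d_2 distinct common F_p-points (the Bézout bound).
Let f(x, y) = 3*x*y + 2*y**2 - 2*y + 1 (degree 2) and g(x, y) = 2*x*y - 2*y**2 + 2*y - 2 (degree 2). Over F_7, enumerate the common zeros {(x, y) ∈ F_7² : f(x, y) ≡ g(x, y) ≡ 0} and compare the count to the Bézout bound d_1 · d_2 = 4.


Common zeros: {(4, 6), (5, 2)}; count = 2; Bézout bound = 4.

deg(f) = 2, deg(g) = 2, so Bézout bound = 4.
Scan x ∈ F_7. For each x, list the y ∈ F_7 with f(x, y) ≡ 0 and those with g(x, y) ≡ 0 (mod 7); the common zeros in that column are the intersection.
  x = 0: f ≡ 0 at y ∈ ∅; g ≡ 0 at y ∈ {3, 5}; common: ∅.
  x = 1: f ≡ 0 at y ∈ {5}; g ≡ 0 at y ∈ {1}; common: ∅.
  x = 2: f ≡ 0 at y ∈ {1, 4}; g ≡ 0 at y ∈ ∅; common: ∅.
  x = 3: f ≡ 0 at y ∈ ∅; g ≡ 0 at y ∈ ∅; common: ∅.
  x = 4: f ≡ 0 at y ∈ {3, 6}; g ≡ 0 at y ∈ {6}; common: {6}.
  x = 5: f ≡ 0 at y ∈ {2}; g ≡ 0 at y ∈ {2, 4}; common: {2}.
  x = 6: f ≡ 0 at y ∈ ∅; g ≡ 0 at y ∈ ∅; common: ∅.
Collecting: common zeros = {(4, 6), (5, 2)}, so the count is 2.
Comparison with the Bézout bound: 2 ≤ 4 = deg(f)·deg(g), as expected for curves with no common component (the affine F_7-count falls short of the bound because intersections may lie at infinity, over extension fields, or carry multiplicity).


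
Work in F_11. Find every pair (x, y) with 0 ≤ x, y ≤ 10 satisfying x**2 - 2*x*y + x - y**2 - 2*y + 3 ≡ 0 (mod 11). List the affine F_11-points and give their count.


Affine F_11-points: {(0, 1), (0, 8), (1, 1), (1, 6), (3, 4), (3, 10), (4, 4), (4, 8), (5, 0), (5, 10), (10, 5), (10, 6)}; count = 12.

For each of the 121 pairs (x, y) ∈ F_11², evaluate f(x, y) mod 11. Record the zeros.
  x = 0: [0↦3, 1↦0, 2↦6, 3↦10, 4↦1, 5↦1, 6↦10, 7↦6, 8↦0, 9↦3, 10↦4]  zeros at y ∈ {1, 8}
  x = 1: [0↦5, 1↦0, 2↦4, 3↦6, 4↦6, 5↦4, 6↦0, 7↦5, 8↦8, 9↦9, 10↦8]  zeros at y ∈ {1, 6}
  x = 2: [0↦9, 1↦2, 2↦4, 3↦4, 4↦2, 5↦9, 6↦3, 7↦6, 8↦7, 9↦6, 10↦3]  zeros at y ∈ ∅
  x = 3: [0↦4, 1↦6, 2↦6, 3↦4, 4↦0, 5↦5, 6↦8, 7↦9, 8↦8, 9↦5, 10↦0]  zeros at y ∈ {4, 10}
  x = 4: [0↦1, 1↦1, 2↦10, 3↦6, 4↦0, 5↦3, 6↦4, 7↦3, 8↦0, 9↦6, 10↦10]  zeros at y ∈ {4, 8}
  x = 5: [0↦0, 1↦9, 2↦5, 3↦10, 4↦2, 5↦3, 6↦2, 7↦10, 8↦5, 9↦9, 10↦0]  zeros at y ∈ {0, 10}
  x = 6: [0↦1, 1↦8, 2↦2, 3↦5, 4↦6, 5↦5, 6↦2, 7↦8, 8↦1, 9↦3, 10↦3]  zeros at y ∈ ∅
  x = 7: [0↦4, 1↦9, 2↦1, 3↦2, 4↦1, 5↦9, 6↦4, 7↦8, 8↦10, 9↦10, 10↦8]  zeros at y ∈ ∅
  x = 8: [0↦9, 1↦1, 2↦2, 3↦1, 4↦9, 5↦4, 6↦8, 7↦10, 8↦10, 9↦8, 10↦4]  zeros at y ∈ ∅
  x = 9: [0↦5, 1↦6, 2↦5, 3↦2, 4↦8, 5↦1, 6↦3, 7↦3, 8↦1, 9↦8, 10↦2]  zeros at y ∈ ∅
  x = 10: [0↦3, 1↦2, 2↦10, 3↦5, 4↦9, 5↦0, 6↦0, 7↦9, 8↦5, 9↦10, 10↦2]  zeros at y ∈ {5, 6}
Collecting zeros: affine points = {(0, 1), (0, 8), (1, 1), (1, 6), (3, 4), (3, 10), (4, 4), (4, 8), (5, 0), (5, 10), (10, 5), (10, 6)}.
Total count |C(F_11)_aff| = 12.


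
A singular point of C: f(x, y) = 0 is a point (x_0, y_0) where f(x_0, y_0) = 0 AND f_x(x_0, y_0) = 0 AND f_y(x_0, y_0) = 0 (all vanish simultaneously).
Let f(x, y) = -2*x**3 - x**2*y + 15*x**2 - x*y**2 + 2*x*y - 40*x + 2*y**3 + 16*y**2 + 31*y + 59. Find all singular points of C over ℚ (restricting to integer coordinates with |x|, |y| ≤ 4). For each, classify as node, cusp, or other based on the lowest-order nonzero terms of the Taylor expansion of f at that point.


Singular points: {(3, -2)}; classification: node.

Compute partial derivatives:
  f_x = -6*x**2 - 2*x*y + 30*x - y**2 + 2*y - 40.
  f_y = -x**2 - 2*x*y + 2*x + 6*y**2 + 32*y + 31.
Scan x_0 ∈ {−4, ..., 4}. For each x_0, f_y(x_0, y) is a polynomial in y; find its integer roots y ∈ {−4, ..., 4}, then test f_x and f at those candidates.
  x = -4: f_y(-4, y) = 6*y**2 + 40*y + 7; no integer root y with |y| ≤ 4.
  x = -3: f_y(-3, y) = 6*y**2 + 38*y + 16; no integer root y with |y| ≤ 4.
  x = -2: f_y(-2, y) = 6*y**2 + 36*y + 23; no integer root y with |y| ≤ 4.
  x = -1: f_y(-1, y) = 6*y**2 + 34*y + 28; vanishes at y ∈ {-1}. (-1, -1): f_x = -81 ≠ 0.
  x = 0: f_y(0, y) = 6*y**2 + 32*y + 31; no integer root y with |y| ≤ 4.
  x = 1: f_y(1, y) = 6*y**2 + 30*y + 32; no integer root y with |y| ≤ 4.
  x = 2: f_y(2, y) = 6*y**2 + 28*y + 31; no integer root y with |y| ≤ 4.
  x = 3: f_y(3, y) = 6*y**2 + 26*y + 28; vanishes at y ∈ {-2}. (3, -2): f_x = 0, f = 0 — SINGULAR.
  x = 4: f_y(4, y) = 6*y**2 + 24*y + 23; no integer root y with |y| ≤ 4.
Only singular point on the grid: (3, -2).
Classify: substitute x = 3 + u, y = -2 + v and expand: f = -2*u**3 - u**2*v - u**2 - u*v**2 + 2*v**3 + v**2.
No constant or linear terms (consistent with a singular point). Quadratic part: -u**2 + v**2. Cubic part: -2*u**3 - u**2*v - u*v**2 + 2*v**3.
The quadratic part v**2 - u**2 = (v − u)(v + u) splits into two distinct linear factors, so there are two distinct tangent lines y − -2 = ±(x − 3) — this is a node (ordinary double point).
Classification: node.


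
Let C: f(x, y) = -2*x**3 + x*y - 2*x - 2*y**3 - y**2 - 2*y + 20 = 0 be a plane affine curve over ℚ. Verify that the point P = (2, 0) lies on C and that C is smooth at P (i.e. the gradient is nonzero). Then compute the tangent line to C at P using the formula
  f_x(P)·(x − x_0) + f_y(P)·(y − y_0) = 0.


Tangent line at P: 52 - 26*x = 0.

Step 1: f(2, 0) = 0, so P lies on C.
Step 2: partial derivatives
  f_x(x, y) = -6*x**2 + y - 2, f_y(x, y) = x - 6*y**2 - 2*y - 2.
  f_x(P) = -26, f_y(P) = 0 (gradient nonzero, so P is smooth).
Step 3: tangent line at P: -26·(x − 2) + 0·(y − 0) = 0.
Expanding: 52 - 26*x = 0.


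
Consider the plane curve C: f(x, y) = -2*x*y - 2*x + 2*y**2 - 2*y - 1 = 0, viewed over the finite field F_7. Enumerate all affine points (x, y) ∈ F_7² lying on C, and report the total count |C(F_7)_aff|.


Affine F_7-points: {(3, 0), (3, 4), (4, 2), (4, 3), (5, 1), (5, 5)}; count = 6.

For each of the 49 pairs (x, y) ∈ F_7², evaluate f(x, y) mod 7. Record the zeros.
  x = 0: [0↦6, 1↦6, 2↦3, 3↦4, 4↦2, 5↦4, 6↦3]  zeros at y ∈ ∅
  x = 1: [0↦4, 1↦2, 2↦4, 3↦3, 4↦6, 5↦6, 6↦3]  zeros at y ∈ ∅
  x = 2: [0↦2, 1↦5, 2↦5, 3↦2, 4↦3, 5↦1, 6↦3]  zeros at y ∈ ∅
  x = 3: [0↦0, 1↦1, 2↦6, 3↦1, 4↦0, 5↦3, 6↦3]  zeros at y ∈ {0, 4}
  x = 4: [0↦5, 1↦4, 2↦0, 3↦0, 4↦4, 5↦5, 6↦3]  zeros at y ∈ {2, 3}
  x = 5: [0↦3, 1↦0, 2↦1, 3↦6, 4↦1, 5↦0, 6↦3]  zeros at y ∈ {1, 5}
  x = 6: [0↦1, 1↦3, 2↦2, 3↦5, 4↦5, 5↦2, 6↦3]  zeros at y ∈ ∅
Collecting zeros: affine points = {(3, 0), (3, 4), (4, 2), (4, 3), (5, 1), (5, 5)}.
Total count |C(F_7)_aff| = 6.


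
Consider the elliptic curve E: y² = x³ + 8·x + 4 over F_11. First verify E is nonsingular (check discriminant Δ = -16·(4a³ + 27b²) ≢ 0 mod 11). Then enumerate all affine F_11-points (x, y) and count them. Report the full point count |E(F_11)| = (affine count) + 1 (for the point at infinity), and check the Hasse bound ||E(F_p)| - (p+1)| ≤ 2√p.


Affine points = {(0, 2), (0, 9), (3, 0), (4, 1), (4, 10), (5, 2), (5, 9), (6, 2), (6, 9)}; affine count = 9; |E(F_11)| = 10.

Discriminant check: Δ ∝ 4a³ + 27b² = 4·8³ + 27·4² = 4·512 + 27·16 ≡ 5 (mod 11). Nonzero ⇒ E is nonsingular.
For each x ∈ F_11, compute rhs = x³ + 8·x + 4 mod 11, then count y ∈ F_11 with y² ≡ rhs.
  x = 0: rhs = 4, matching y values: 2, 9 (2 points).
  x = 1: rhs = 2, matching y values: none (0 points).
  x = 2: rhs = 6, matching y values: none (0 points).
  x = 3: rhs = 0, matching y values: 0 (1 points).
  x = 4: rhs = 1, matching y values: 1, 10 (2 points).
  x = 5: rhs = 4, matching y values: 2, 9 (2 points).
  x = 6: rhs = 4, matching y values: 2, 9 (2 points).
  x = 7: rhs = 7, matching y values: none (0 points).
  x = 8: rhs = 8, matching y values: none (0 points).
  x = 9: rhs = 2, matching y values: none (0 points).
  x = 10: rhs = 6, matching y values: none (0 points).
Total affine count: 9.
Full point count |E(F_11)| = 9 + 1 = 10.
Hasse bound: |10 − (11+1)| = |-2| = 2 ≤ 2√11 ≈ 6.6332 ✓.


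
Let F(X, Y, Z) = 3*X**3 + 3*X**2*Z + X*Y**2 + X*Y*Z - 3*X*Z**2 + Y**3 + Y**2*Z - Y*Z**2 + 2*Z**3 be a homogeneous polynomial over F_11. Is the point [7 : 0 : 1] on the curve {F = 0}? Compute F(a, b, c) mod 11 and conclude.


F(7,0,1) ≡ 2 (mod 11); P is NOT on the curve.

Evaluate F(7, 0, 1) term-by-term (mod 11).
  3*X**3 ↦ 3·343·1·1 = 1029
  3*X**2*Z ↦ 3·49·1·1 = 147
  X*Y**2 ↦ 1·7·0·1 = 0
  X*Y*Z ↦ 1·7·0·1 = 0
  -3*X*Z**2 ↦ -3·7·1·1 = -21
  Y**3 ↦ 1·1·0·1 = 0
  Y**2*Z ↦ 1·1·0·1 = 0
  -Y*Z**2 ↦ -1·1·0·1 = 0
  2*Z**3 ↦ 2·1·1·1 = 2
Sum: F(7, 0, 1) = (1029) + (147) + (0) + (0) + (-21) + (0) + (0) + (0) + (2) = 1157.
Reducing mod 11: 1157 ≡ 2 (mod 11).
Since F(a, b, c) ≡ 2 ≠ 0 (mod 11), P does NOT lie on the curve.


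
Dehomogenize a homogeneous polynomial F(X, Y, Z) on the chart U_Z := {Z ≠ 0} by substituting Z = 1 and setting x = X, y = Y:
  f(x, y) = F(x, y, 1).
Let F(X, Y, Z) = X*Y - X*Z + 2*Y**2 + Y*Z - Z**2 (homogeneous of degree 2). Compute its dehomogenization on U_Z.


f(x, y) = x*y - x + 2*y**2 + y - 1

On U_Z we set Z = 1. Each monomial c·X^i·Y^j·Z^k in F becomes c·x^i·y^j·1^k = c·x^i·y^j.
Substituting Z = 1: F(X, Y, 1) = x*y - x + 2*y**2 + y - 1.
Note: deg(f) ≤ deg(F) = 2; strict inequality happens when F is divisible by Z (lost terms).


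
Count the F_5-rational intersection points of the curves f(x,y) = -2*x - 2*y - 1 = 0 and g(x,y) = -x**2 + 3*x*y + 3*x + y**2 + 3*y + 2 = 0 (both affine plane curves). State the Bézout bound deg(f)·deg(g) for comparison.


Common zeros: ∅; count = 0; Bézout bound = 2.

deg(f) = 1, deg(g) = 2, so Bézout bound = 2.
Scan x ∈ F_5. For each x, list the y ∈ F_5 with f(x, y) ≡ 0 and those with g(x, y) ≡ 0 (mod 5); the common zeros in that column are the intersection.
  x = 0: f ≡ 0 at y ∈ {2}; g ≡ 0 at y ∈ {3, 4}; common: ∅.
  x = 1: f ≡ 0 at y ∈ {1}; g ≡ 0 at y ∈ {2}; common: ∅.
  x = 2: f ≡ 0 at y ∈ {0}; g ≡ 0 at y ∈ {3}; common: ∅.
  x = 3: f ≡ 0 at y ∈ {4}; g ≡ 0 at y ∈ {1, 2}; common: ∅.
  x = 4: f ≡ 0 at y ∈ {3}; g ≡ 0 at y ∈ ∅; common: ∅.
Collecting: common zeros = ∅, so the count is 0.
Comparison with the Bézout bound: 0 ≤ 2 = deg(f)·deg(g), as expected for curves with no common component (the affine F_5-count falls short of the bound because intersections may lie at infinity, over extension fields, or carry multiplicity).


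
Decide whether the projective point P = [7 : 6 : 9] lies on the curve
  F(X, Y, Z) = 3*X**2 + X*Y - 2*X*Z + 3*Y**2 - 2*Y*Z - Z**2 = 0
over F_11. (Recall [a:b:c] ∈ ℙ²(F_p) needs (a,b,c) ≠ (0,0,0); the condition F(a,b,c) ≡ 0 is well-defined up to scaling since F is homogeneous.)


F(7,6,9) ≡ 4 (mod 11); P is NOT on the curve.

Evaluate F(7, 6, 9) term-by-term (mod 11).
  3*X**2 ↦ 3·49·1·1 = 147
  X*Y ↦ 1·7·6·1 = 42
  -2*X*Z ↦ -2·7·1·9 = -126
  3*Y**2 ↦ 3·1·36·1 = 108
  -2*Y*Z ↦ -2·1·6·9 = -108
  -Z**2 ↦ -1·1·1·81 = -81
Sum: F(7, 6, 9) = (147) + (42) + (-126) + (108) + (-108) + (-81) = -18.
Reducing mod 11: -18 ≡ 4 (mod 11).
Since F(a, b, c) ≡ 4 ≠ 0 (mod 11), P does NOT lie on the curve.


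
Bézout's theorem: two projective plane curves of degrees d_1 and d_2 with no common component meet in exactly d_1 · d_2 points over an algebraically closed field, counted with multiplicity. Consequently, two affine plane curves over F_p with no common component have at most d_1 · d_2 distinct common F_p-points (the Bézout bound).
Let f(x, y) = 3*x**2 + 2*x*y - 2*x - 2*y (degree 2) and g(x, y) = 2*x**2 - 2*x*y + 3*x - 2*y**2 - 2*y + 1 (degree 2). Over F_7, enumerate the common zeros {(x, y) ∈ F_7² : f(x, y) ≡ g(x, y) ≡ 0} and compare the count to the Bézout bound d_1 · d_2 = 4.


Common zeros: {(2, 3), (3, 0)}; count = 2; Bézout bound = 4.

deg(f) = 2, deg(g) = 2, so Bézout bound = 4.
Scan x ∈ F_7. For each x, list the y ∈ F_7 with f(x, y) ≡ 0 and those with g(x, y) ≡ 0 (mod 7); the common zeros in that column are the intersection.
  x = 0: f ≡ 0 at y ∈ {0}; g ≡ 0 at y ∈ ∅; common: ∅.
  x = 1: f ≡ 0 at y ∈ ∅; g ≡ 0 at y ∈ {1, 4}; common: ∅.
  x = 2: f ≡ 0 at y ∈ {3}; g ≡ 0 at y ∈ {1, 3}; common: {3}.
  x = 3: f ≡ 0 at y ∈ {0}; g ≡ 0 at y ∈ {0, 3}; common: {0}.
  x = 4: f ≡ 0 at y ∈ {5}; g ≡ 0 at y ∈ ∅; common: ∅.
  x = 5: f ≡ 0 at y ∈ {5}; g ≡ 0 at y ∈ {4}; common: ∅.
  x = 6: f ≡ 0 at y ∈ {3}; g ≡ 0 at y ∈ {0}; common: ∅.
Collecting: common zeros = {(2, 3), (3, 0)}, so the count is 2.
Comparison with the Bézout bound: 2 ≤ 4 = deg(f)·deg(g), as expected for curves with no common component (the affine F_7-count falls short of the bound because intersections may lie at infinity, over extension fields, or carry multiplicity).


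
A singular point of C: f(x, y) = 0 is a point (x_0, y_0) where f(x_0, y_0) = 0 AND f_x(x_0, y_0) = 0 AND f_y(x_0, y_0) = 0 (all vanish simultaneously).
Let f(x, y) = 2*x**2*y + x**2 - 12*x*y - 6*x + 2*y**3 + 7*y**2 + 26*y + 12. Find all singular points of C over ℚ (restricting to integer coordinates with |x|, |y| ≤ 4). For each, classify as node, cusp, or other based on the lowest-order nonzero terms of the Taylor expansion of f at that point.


Singular points: {(3, -1)}; classification: node.

Compute partial derivatives:
  f_x = 4*x*y + 2*x - 12*y - 6.
  f_y = 2*x**2 - 12*x + 6*y**2 + 14*y + 26.
Scan x_0 ∈ {−4, ..., 4}. For each x_0, f_y(x_0, y) is a polynomial in y; find its integer roots y ∈ {−4, ..., 4}, then test f_x and f at those candidates.
  x = -4: f_y(-4, y) = 6*y**2 + 14*y + 106; no integer root y with |y| ≤ 4.
  x = -3: f_y(-3, y) = 6*y**2 + 14*y + 80; no integer root y with |y| ≤ 4.
  x = -2: f_y(-2, y) = 6*y**2 + 14*y + 58; no integer root y with |y| ≤ 4.
  x = -1: f_y(-1, y) = 6*y**2 + 14*y + 40; no integer root y with |y| ≤ 4.
  x = 0: f_y(0, y) = 6*y**2 + 14*y + 26; no integer root y with |y| ≤ 4.
  x = 1: f_y(1, y) = 6*y**2 + 14*y + 16; no integer root y with |y| ≤ 4.
  x = 2: f_y(2, y) = 6*y**2 + 14*y + 10; no integer root y with |y| ≤ 4.
  x = 3: f_y(3, y) = 6*y**2 + 14*y + 8; vanishes at y ∈ {-1}. (3, -1): f_x = 0, f = 0 — SINGULAR.
  x = 4: f_y(4, y) = 6*y**2 + 14*y + 10; no integer root y with |y| ≤ 4.
Only singular point on the grid: (3, -1).
Classify: substitute x = 3 + u, y = -1 + v and expand: f = 2*u**2*v - u**2 + 2*v**3 + v**2.
No constant or linear terms (consistent with a singular point). Quadratic part: -u**2 + v**2. Cubic part: 2*u**2*v + 2*v**3.
The quadratic part v**2 - u**2 = (v − u)(v + u) splits into two distinct linear factors, so there are two distinct tangent lines y − -1 = ±(x − 3) — this is a node (ordinary double point).
Classification: node.


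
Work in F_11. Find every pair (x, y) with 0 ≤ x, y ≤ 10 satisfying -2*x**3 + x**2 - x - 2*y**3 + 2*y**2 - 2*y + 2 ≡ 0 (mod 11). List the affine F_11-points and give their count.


Affine F_11-points: {(0, 1), (1, 0), (2, 8), (3, 3), (3, 6), (8, 1), (9, 1)}; count = 7.

For each of the 121 pairs (x, y) ∈ F_11², evaluate f(x, y) mod 11. Record the zeros.
  x = 0: [0↦2, 1↦0, 2↦1, 3↦4, 4↦8, 5↦1, 6↦4, 7↦5, 8↦3, 9↦8, 10↦8]  zeros at y ∈ {1}
  x = 1: [0↦0, 1↦9, 2↦10, 3↦2, 4↦6, 5↦10, 6↦2, 7↦3, 8↦1, 9↦6, 10↦6]  zeros at y ∈ {0}
  x = 2: [0↦10, 1↦8, 2↦9, 3↦1, 4↦5, 5↦9, 6↦1, 7↦2, 8↦0, 9↦5, 10↦5]  zeros at y ∈ {8}
  x = 3: [0↦9, 1↦7, 2↦8, 3↦0, 4↦4, 5↦8, 6↦0, 7↦1, 8↦10, 9↦4, 10↦4]  zeros at y ∈ {3, 6}
  x = 4: [0↦7, 1↦5, 2↦6, 3↦9, 4↦2, 5↦6, 6↦9, 7↦10, 8↦8, 9↦2, 10↦2]  zeros at y ∈ ∅
  x = 5: [0↦3, 1↦1, 2↦2, 3↦5, 4↦9, 5↦2, 6↦5, 7↦6, 8↦4, 9↦9, 10↦9]  zeros at y ∈ ∅
  x = 6: [0↦7, 1↦5, 2↦6, 3↦9, 4↦2, 5↦6, 6↦9, 7↦10, 8↦8, 9↦2, 10↦2]  zeros at y ∈ ∅
  x = 7: [0↦7, 1↦5, 2↦6, 3↦9, 4↦2, 5↦6, 6↦9, 7↦10, 8↦8, 9↦2, 10↦2]  zeros at y ∈ ∅
  x = 8: [0↦2, 1↦0, 2↦1, 3↦4, 4↦8, 5↦1, 6↦4, 7↦5, 8↦3, 9↦8, 10↦8]  zeros at y ∈ {1}
  x = 9: [0↦2, 1↦0, 2↦1, 3↦4, 4↦8, 5↦1, 6↦4, 7↦5, 8↦3, 9↦8, 10↦8]  zeros at y ∈ {1}
  x = 10: [0↦6, 1↦4, 2↦5, 3↦8, 4↦1, 5↦5, 6↦8, 7↦9, 8↦7, 9↦1, 10↦1]  zeros at y ∈ ∅
Collecting zeros: affine points = {(0, 1), (1, 0), (2, 8), (3, 3), (3, 6), (8, 1), (9, 1)}.
Total count |C(F_11)_aff| = 7.


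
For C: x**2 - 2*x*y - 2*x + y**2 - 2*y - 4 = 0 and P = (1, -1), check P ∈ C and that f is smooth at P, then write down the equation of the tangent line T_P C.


Tangent line at P: 2*x - 6*y - 8 = 0.

Step 1: f(1, -1) = 0, so P lies on C.
Step 2: partial derivatives
  f_x(x, y) = 2*x - 2*y - 2, f_y(x, y) = -2*x + 2*y - 2.
  f_x(P) = 2, f_y(P) = -6 (gradient nonzero, so P is smooth).
Step 3: tangent line at P: 2·(x − 1) + -6·(y − -1) = 0.
Expanding: 2*x - 6*y - 8 = 0.


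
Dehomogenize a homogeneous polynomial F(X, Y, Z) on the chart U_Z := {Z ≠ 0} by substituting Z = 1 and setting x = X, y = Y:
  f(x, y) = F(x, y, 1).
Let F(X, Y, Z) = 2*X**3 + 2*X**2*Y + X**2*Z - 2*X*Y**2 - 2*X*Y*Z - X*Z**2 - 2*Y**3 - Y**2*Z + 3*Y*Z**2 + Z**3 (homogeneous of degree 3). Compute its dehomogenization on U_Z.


f(x, y) = 2*x**3 + 2*x**2*y + x**2 - 2*x*y**2 - 2*x*y - x - 2*y**3 - y**2 + 3*y + 1

On U_Z we set Z = 1. Each monomial c·X^i·Y^j·Z^k in F becomes c·x^i·y^j·1^k = c·x^i·y^j.
Substituting Z = 1: F(X, Y, 1) = 2*x**3 + 2*x**2*y + x**2 - 2*x*y**2 - 2*x*y - x - 2*y**3 - y**2 + 3*y + 1.
Note: deg(f) ≤ deg(F) = 3; strict inequality happens when F is divisible by Z (lost terms).


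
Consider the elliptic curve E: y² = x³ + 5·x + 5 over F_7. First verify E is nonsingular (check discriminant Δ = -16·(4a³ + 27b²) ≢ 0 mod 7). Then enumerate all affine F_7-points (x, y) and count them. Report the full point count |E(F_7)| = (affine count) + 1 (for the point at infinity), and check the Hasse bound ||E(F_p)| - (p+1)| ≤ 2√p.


Affine points = {(1, 2), (1, 5), (2, 3), (2, 4), (5, 1), (5, 6)}; affine count = 6; |E(F_7)| = 7.

Discriminant check: Δ ∝ 4a³ + 27b² = 4·5³ + 27·5² = 4·125 + 27·25 ≡ 6 (mod 7). Nonzero ⇒ E is nonsingular.
For each x ∈ F_7, compute rhs = x³ + 5·x + 5 mod 7, then count y ∈ F_7 with y² ≡ rhs.
  x = 0: rhs = 5, matching y values: none (0 points).
  x = 1: rhs = 4, matching y values: 2, 5 (2 points).
  x = 2: rhs = 2, matching y values: 3, 4 (2 points).
  x = 3: rhs = 5, matching y values: none (0 points).
  x = 4: rhs = 5, matching y values: none (0 points).
  x = 5: rhs = 1, matching y values: 1, 6 (2 points).
  x = 6: rhs = 6, matching y values: none (0 points).
Total affine count: 6.
Full point count |E(F_7)| = 6 + 1 = 7.
Hasse bound: |7 − (7+1)| = |-1| = 1 ≤ 2√7 ≈ 5.2915 ✓.


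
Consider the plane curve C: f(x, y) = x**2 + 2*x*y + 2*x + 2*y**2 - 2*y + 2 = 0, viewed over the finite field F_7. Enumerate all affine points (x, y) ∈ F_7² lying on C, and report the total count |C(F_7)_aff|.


Affine F_7-points: {(0, 3), (0, 5), (1, 1), (1, 6), (2, 1), (2, 5), (6, 3), (6, 6)}; count = 8.

For each of the 49 pairs (x, y) ∈ F_7², evaluate f(x, y) mod 7. Record the zeros.
  x = 0: [0↦2, 1↦2, 2↦6, 3↦0, 4↦5, 5↦0, 6↦6]  zeros at y ∈ {3, 5}
  x = 1: [0↦5, 1↦0, 2↦6, 3↦2, 4↦2, 5↦6, 6↦0]  zeros at y ∈ {1, 6}
  x = 2: [0↦3, 1↦0, 2↦1, 3↦6, 4↦1, 5↦0, 6↦3]  zeros at y ∈ {1, 5}
  x = 3: [0↦3, 1↦2, 2↦5, 3↦5, 4↦2, 5↦3, 6↦1]  zeros at y ∈ ∅
  x = 4: [0↦5, 1↦6, 2↦4, 3↦6, 4↦5, 5↦1, 6↦1]  zeros at y ∈ ∅
  x = 5: [0↦2, 1↦5, 2↦5, 3↦2, 4↦3, 5↦1, 6↦3]  zeros at y ∈ ∅
  x = 6: [0↦1, 1↦6, 2↦1, 3↦0, 4↦3, 5↦3, 6↦0]  zeros at y ∈ {3, 6}
Collecting zeros: affine points = {(0, 3), (0, 5), (1, 1), (1, 6), (2, 1), (2, 5), (6, 3), (6, 6)}.
Total count |C(F_7)_aff| = 8.


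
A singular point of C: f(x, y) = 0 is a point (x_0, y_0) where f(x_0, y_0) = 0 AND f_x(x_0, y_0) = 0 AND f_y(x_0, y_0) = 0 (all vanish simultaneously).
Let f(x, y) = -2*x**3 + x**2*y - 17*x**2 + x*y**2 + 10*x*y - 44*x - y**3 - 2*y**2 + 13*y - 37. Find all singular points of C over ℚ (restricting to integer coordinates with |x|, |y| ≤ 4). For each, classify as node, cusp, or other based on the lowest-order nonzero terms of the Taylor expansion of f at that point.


Singular points: {(-3, -2)}; classification: node.

Compute partial derivatives:
  f_x = -6*x**2 + 2*x*y - 34*x + y**2 + 10*y - 44.
  f_y = x**2 + 2*x*y + 10*x - 3*y**2 - 4*y + 13.
Scan x_0 ∈ {−4, ..., 4}. For each x_0, f_y(x_0, y) is a polynomial in y; find its integer roots y ∈ {−4, ..., 4}, then test f_x and f at those candidates.
  x = -4: f_y(-4, y) = -3*y**2 - 12*y - 11; no integer root y with |y| ≤ 4.
  x = -3: f_y(-3, y) = -3*y**2 - 10*y - 8; vanishes at y ∈ {-2}. (-3, -2): f_x = 0, f = 0 — SINGULAR.
  x = -2: f_y(-2, y) = -3*y**2 - 8*y - 3; no integer root y with |y| ≤ 4.
  x = -1: f_y(-1, y) = -3*y**2 - 6*y + 4; no integer root y with |y| ≤ 4.
  x = 0: f_y(0, y) = -3*y**2 - 4*y + 13; no integer root y with |y| ≤ 4.
  x = 1: f_y(1, y) = -3*y**2 - 2*y + 24; no integer root y with |y| ≤ 4.
  x = 2: f_y(2, y) = 37 - 3*y**2; no integer root y with |y| ≤ 4.
  x = 3: f_y(3, y) = -3*y**2 + 2*y + 52; no integer root y with |y| ≤ 4.
  x = 4: f_y(4, y) = -3*y**2 + 4*y + 69; no integer root y with |y| ≤ 4.
Only singular point on the grid: (-3, -2).
Classify: substitute x = -3 + u, y = -2 + v and expand: f = -2*u**3 + u**2*v - u**2 + u*v**2 - v**3 + v**2.
No constant or linear terms (consistent with a singular point). Quadratic part: -u**2 + v**2. Cubic part: -2*u**3 + u**2*v + u*v**2 - v**3.
The quadratic part v**2 - u**2 = (v − u)(v + u) splits into two distinct linear factors, so there are two distinct tangent lines y − -2 = ±(x − -3) — this is a node (ordinary double point).
Classification: node.


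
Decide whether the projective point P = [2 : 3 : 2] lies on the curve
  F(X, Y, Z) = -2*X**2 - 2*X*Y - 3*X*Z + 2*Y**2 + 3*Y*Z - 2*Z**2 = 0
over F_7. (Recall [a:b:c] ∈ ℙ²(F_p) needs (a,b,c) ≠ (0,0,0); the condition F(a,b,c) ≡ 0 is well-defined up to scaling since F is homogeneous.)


F(2,3,2) ≡ 3 (mod 7); P is NOT on the curve.

Evaluate F(2, 3, 2) term-by-term (mod 7).
  -2*X**2 ↦ -2·4·1·1 = -8
  -2*X*Y ↦ -2·2·3·1 = -12
  -3*X*Z ↦ -3·2·1·2 = -12
  2*Y**2 ↦ 2·1·9·1 = 18
  3*Y*Z ↦ 3·1·3·2 = 18
  -2*Z**2 ↦ -2·1·1·4 = -8
Sum: F(2, 3, 2) = (-8) + (-12) + (-12) + (18) + (18) + (-8) = -4.
Reducing mod 7: -4 ≡ 3 (mod 7).
Since F(a, b, c) ≡ 3 ≠ 0 (mod 7), P does NOT lie on the curve.


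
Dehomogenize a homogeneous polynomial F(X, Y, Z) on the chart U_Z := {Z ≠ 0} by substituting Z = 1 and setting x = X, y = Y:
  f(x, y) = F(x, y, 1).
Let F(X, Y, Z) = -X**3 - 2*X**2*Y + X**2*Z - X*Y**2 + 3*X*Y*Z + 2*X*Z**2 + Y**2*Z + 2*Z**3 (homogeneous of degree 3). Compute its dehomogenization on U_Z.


f(x, y) = -x**3 - 2*x**2*y + x**2 - x*y**2 + 3*x*y + 2*x + y**2 + 2

On U_Z we set Z = 1. Each monomial c·X^i·Y^j·Z^k in F becomes c·x^i·y^j·1^k = c·x^i·y^j.
Substituting Z = 1: F(X, Y, 1) = -x**3 - 2*x**2*y + x**2 - x*y**2 + 3*x*y + 2*x + y**2 + 2.
Note: deg(f) ≤ deg(F) = 3; strict inequality happens when F is divisible by Z (lost terms).


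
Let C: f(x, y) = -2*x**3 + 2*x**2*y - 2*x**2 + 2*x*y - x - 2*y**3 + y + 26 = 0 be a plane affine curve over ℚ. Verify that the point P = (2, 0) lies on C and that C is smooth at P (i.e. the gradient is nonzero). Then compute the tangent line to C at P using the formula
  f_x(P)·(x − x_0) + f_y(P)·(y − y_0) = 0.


Tangent line at P: -33*x + 13*y + 66 = 0.

Step 1: f(2, 0) = 0, so P lies on C.
Step 2: partial derivatives
  f_x(x, y) = -6*x**2 + 4*x*y - 4*x + 2*y - 1, f_y(x, y) = 2*x**2 + 2*x - 6*y**2 + 1.
  f_x(P) = -33, f_y(P) = 13 (gradient nonzero, so P is smooth).
Step 3: tangent line at P: -33·(x − 2) + 13·(y − 0) = 0.
Expanding: -33*x + 13*y + 66 = 0.


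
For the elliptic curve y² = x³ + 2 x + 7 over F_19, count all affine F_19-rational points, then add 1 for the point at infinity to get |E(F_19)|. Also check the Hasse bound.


Affine points = {(0, 8), (0, 11), (2, 0), (5, 3), (5, 16), (6, 8), (6, 11), (10, 1), (10, 18), (11, 7), (11, 12), (12, 7), (12, 12), (13, 8), (13, 11), (14, 9), (14, 10), (15, 7), (15, 12), (18, 2), (18, 17)}; affine count = 21; |E(F_19)| = 22.

Discriminant check: Δ ∝ 4a³ + 27b² = 4·2³ + 27·7² = 4·8 + 27·49 ≡ 6 (mod 19). Nonzero ⇒ E is nonsingular.
For each x ∈ F_19, compute rhs = x³ + 2·x + 7 mod 19, then count y ∈ F_19 with y² ≡ rhs.
  x = 0: rhs = 7, matching y values: 8, 11 (2 points).
  x = 1: rhs = 10, matching y values: none (0 points).
  x = 2: rhs = 0, matching y values: 0 (1 points).
  x = 3: rhs = 2, matching y values: none (0 points).
  x = 4: rhs = 3, matching y values: none (0 points).
  x = 5: rhs = 9, matching y values: 3, 16 (2 points).
  x = 6: rhs = 7, matching y values: 8, 11 (2 points).
  x = 7: rhs = 3, matching y values: none (0 points).
  x = 8: rhs = 3, matching y values: none (0 points).
  x = 9: rhs = 13, matching y values: none (0 points).
  x = 10: rhs = 1, matching y values: 1, 18 (2 points).
  x = 11: rhs = 11, matching y values: 7, 12 (2 points).
  x = 12: rhs = 11, matching y values: 7, 12 (2 points).
  x = 13: rhs = 7, matching y values: 8, 11 (2 points).
  x = 14: rhs = 5, matching y values: 9, 10 (2 points).
  x = 15: rhs = 11, matching y values: 7, 12 (2 points).
  x = 16: rhs = 12, matching y values: none (0 points).
  x = 17: rhs = 14, matching y values: none (0 points).
  x = 18: rhs = 4, matching y values: 2, 17 (2 points).
Total affine count: 21.
Full point count |E(F_19)| = 21 + 1 = 22.
Hasse bound: |22 − (19+1)| = |2| = 2 ≤ 2√19 ≈ 8.7178 ✓.


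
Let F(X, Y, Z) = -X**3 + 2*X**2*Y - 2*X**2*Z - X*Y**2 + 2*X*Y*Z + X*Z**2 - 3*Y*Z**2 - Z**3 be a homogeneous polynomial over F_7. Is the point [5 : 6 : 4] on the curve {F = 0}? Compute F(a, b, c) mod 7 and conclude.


F(5,6,4) ≡ 1 (mod 7); P is NOT on the curve.

Evaluate F(5, 6, 4) term-by-term (mod 7).
  -X**3 ↦ -1·125·1·1 = -125
  2*X**2*Y ↦ 2·25·6·1 = 300
  -2*X**2*Z ↦ -2·25·1·4 = -200
  -X*Y**2 ↦ -1·5·36·1 = -180
  2*X*Y*Z ↦ 2·5·6·4 = 240
  X*Z**2 ↦ 1·5·1·16 = 80
  -3*Y*Z**2 ↦ -3·1·6·16 = -288
  -Z**3 ↦ -1·1·1·64 = -64
Sum: F(5, 6, 4) = (-125) + (300) + (-200) + (-180) + (240) + (80) + (-288) + (-64) = -237.
Reducing mod 7: -237 ≡ 1 (mod 7).
Since F(a, b, c) ≡ 1 ≠ 0 (mod 7), P does NOT lie on the curve.


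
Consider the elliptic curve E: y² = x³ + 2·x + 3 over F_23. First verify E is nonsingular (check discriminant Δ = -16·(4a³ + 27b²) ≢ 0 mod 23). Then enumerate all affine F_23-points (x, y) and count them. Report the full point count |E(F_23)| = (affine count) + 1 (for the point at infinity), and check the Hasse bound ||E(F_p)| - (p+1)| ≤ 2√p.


Affine points = {(0, 7), (0, 16), (1, 11), (1, 12), (3, 6), (3, 17), (4, 11), (4, 12), (5, 0), (6, 1), (6, 22), (8, 5), (8, 18), (13, 8), (13, 15), (15, 2), (15, 21), (18, 11), (18, 12), (19, 0), (20, 4), (20, 19), (22, 0)}; affine count = 23; |E(F_23)| = 24.

Discriminant check: Δ ∝ 4a³ + 27b² = 4·2³ + 27·3² = 4·8 + 27·9 ≡ 22 (mod 23). Nonzero ⇒ E is nonsingular.
For each x ∈ F_23, compute rhs = x³ + 2·x + 3 mod 23, then count y ∈ F_23 with y² ≡ rhs.
  x = 0: rhs = 3, matching y values: 7, 16 (2 points).
  x = 1: rhs = 6, matching y values: 11, 12 (2 points).
  x = 2: rhs = 15, matching y values: none (0 points).
  x = 3: rhs = 13, matching y values: 6, 17 (2 points).
  x = 4: rhs = 6, matching y values: 11, 12 (2 points).
  x = 5: rhs = 0, matching y values: 0 (1 points).
  x = 6: rhs = 1, matching y values: 1, 22 (2 points).
  x = 7: rhs = 15, matching y values: none (0 points).
  x = 8: rhs = 2, matching y values: 5, 18 (2 points).
  x = 9: rhs = 14, matching y values: none (0 points).
  x = 10: rhs = 11, matching y values: none (0 points).
  x = 11: rhs = 22, matching y values: none (0 points).
  x = 12: rhs = 7, matching y values: none (0 points).
  x = 13: rhs = 18, matching y values: 8, 15 (2 points).
  x = 14: rhs = 15, matching y values: none (0 points).
  x = 15: rhs = 4, matching y values: 2, 21 (2 points).
  x = 16: rhs = 14, matching y values: none (0 points).
  x = 17: rhs = 5, matching y values: none (0 points).
  x = 18: rhs = 6, matching y values: 11, 12 (2 points).
  x = 19: rhs = 0, matching y values: 0 (1 points).
  x = 20: rhs = 16, matching y values: 4, 19 (2 points).
  x = 21: rhs = 14, matching y values: none (0 points).
  x = 22: rhs = 0, matching y values: 0 (1 points).
Total affine count: 23.
Full point count |E(F_23)| = 23 + 1 = 24.
Hasse bound: |24 − (23+1)| = |0| = 0 ≤ 2√23 ≈ 9.5917 ✓.
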